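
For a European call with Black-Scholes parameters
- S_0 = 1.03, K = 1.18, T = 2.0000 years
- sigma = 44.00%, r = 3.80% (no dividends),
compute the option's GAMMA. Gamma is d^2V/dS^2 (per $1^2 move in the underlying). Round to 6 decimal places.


d1 = 0.2147746270; d2 = -0.4074793404
phi(d1) = 0.3898463455; exp(-qT) = 1.0000000000; exp(-rT) = 0.9268162066
Gamma = exp(-qT) * phi(d1) / (S * sigma * sqrt(T)) = 1.0000000000 * 0.3898463455 / (1.0300 * 0.4400 * 1.4142135624) = 0.608259

Answer: Gamma = 0.608259


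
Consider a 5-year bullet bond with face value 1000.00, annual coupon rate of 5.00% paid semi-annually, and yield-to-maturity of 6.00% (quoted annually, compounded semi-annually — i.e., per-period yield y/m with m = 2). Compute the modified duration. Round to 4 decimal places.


Answer: Modified duration = 4.3414

Derivation:
Coupon per period c = face * coupon_rate / m = 25.000000
Periods per year m = 2; per-period yield y/m = 0.030000
Number of cashflows N = 10
Cashflows (t years, CF_t, discount factor 1/(1+y/m)^(m*t), PV):
  t = 0.5000: CF_t = 25.000000, DF = 0.970874, PV = 24.271845
  t = 1.0000: CF_t = 25.000000, DF = 0.942596, PV = 23.564898
  t = 1.5000: CF_t = 25.000000, DF = 0.915142, PV = 22.878541
  t = 2.0000: CF_t = 25.000000, DF = 0.888487, PV = 22.212176
  t = 2.5000: CF_t = 25.000000, DF = 0.862609, PV = 21.565220
  t = 3.0000: CF_t = 25.000000, DF = 0.837484, PV = 20.937106
  t = 3.5000: CF_t = 25.000000, DF = 0.813092, PV = 20.327288
  t = 4.0000: CF_t = 25.000000, DF = 0.789409, PV = 19.735231
  t = 4.5000: CF_t = 25.000000, DF = 0.766417, PV = 19.160418
  t = 5.0000: CF_t = 1025.000000, DF = 0.744094, PV = 762.696263
Price P = sum_t PV_t = 957.348986
First compute Macaulay numerator sum_t t * PV_t:
  t * PV_t at t = 0.5000: 12.135922
  t * PV_t at t = 1.0000: 23.564898
  t * PV_t at t = 1.5000: 34.317812
  t * PV_t at t = 2.0000: 44.424352
  t * PV_t at t = 2.5000: 53.913049
  t * PV_t at t = 3.0000: 62.811319
  t * PV_t at t = 3.5000: 71.145507
  t * PV_t at t = 4.0000: 78.940923
  t * PV_t at t = 4.5000: 86.221882
  t * PV_t at t = 5.0000: 3813.481314
Macaulay duration D = 4280.956980 / 957.348986 = 4.471679
Modified duration = D / (1 + y/m) = 4.471679 / (1 + 0.030000) = 4.341436


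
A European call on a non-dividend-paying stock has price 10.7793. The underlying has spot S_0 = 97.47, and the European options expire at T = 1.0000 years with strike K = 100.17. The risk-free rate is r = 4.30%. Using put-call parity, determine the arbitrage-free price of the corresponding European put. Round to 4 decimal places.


Answer: Put price = 9.2633

Derivation:
Put-call parity: C - P = S_0 * exp(-qT) - K * exp(-rT).
S_0 * exp(-qT) = 97.4700 * 1.00000000 = 97.47000000
K * exp(-rT) = 100.1700 * 0.95791139 = 95.95398394
P = C - S*exp(-qT) + K*exp(-rT)
P = 10.7793 - 97.47000000 + 95.95398394 = 9.2633


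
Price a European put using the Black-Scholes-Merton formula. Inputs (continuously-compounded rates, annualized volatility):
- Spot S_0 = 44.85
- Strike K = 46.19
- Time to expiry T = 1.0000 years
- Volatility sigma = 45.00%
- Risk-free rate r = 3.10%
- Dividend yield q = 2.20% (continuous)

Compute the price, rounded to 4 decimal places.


d1 = (ln(S/K) + (r - q + 0.5*sigma^2) * T) / (sigma * sqrt(T)) = 0.17957836
d2 = d1 - sigma * sqrt(T) = -0.27042164
exp(-rT) = 0.96947557; exp(-qT) = 0.97824024
P = K * exp(-rT) * N(-d2) - S_0 * exp(-qT) * N(-d1)
N(-d1) = 0.42874180; N(-d2) = 0.60658205
P = 46.1900 * 0.96947557 * 0.60658205 - 44.8500 * 0.97824024 * 0.42874180 = 8.3521

Answer: Price = 8.3521


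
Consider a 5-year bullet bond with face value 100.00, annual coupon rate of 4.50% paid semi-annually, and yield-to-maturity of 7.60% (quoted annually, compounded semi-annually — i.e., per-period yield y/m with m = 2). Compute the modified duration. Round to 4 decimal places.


Answer: Modified duration = 4.3281

Derivation:
Coupon per period c = face * coupon_rate / m = 2.250000
Periods per year m = 2; per-period yield y/m = 0.038000
Number of cashflows N = 10
Cashflows (t years, CF_t, discount factor 1/(1+y/m)^(m*t), PV):
  t = 0.5000: CF_t = 2.250000, DF = 0.963391, PV = 2.167630
  t = 1.0000: CF_t = 2.250000, DF = 0.928122, PV = 2.088276
  t = 1.5000: CF_t = 2.250000, DF = 0.894145, PV = 2.011826
  t = 2.0000: CF_t = 2.250000, DF = 0.861411, PV = 1.938176
  t = 2.5000: CF_t = 2.250000, DF = 0.829876, PV = 1.867221
  t = 3.0000: CF_t = 2.250000, DF = 0.799495, PV = 1.798864
  t = 3.5000: CF_t = 2.250000, DF = 0.770227, PV = 1.733010
  t = 4.0000: CF_t = 2.250000, DF = 0.742030, PV = 1.669566
  t = 4.5000: CF_t = 2.250000, DF = 0.714865, PV = 1.608445
  t = 5.0000: CF_t = 102.250000, DF = 0.688694, PV = 70.418988
Price P = sum_t PV_t = 87.302003
First compute Macaulay numerator sum_t t * PV_t:
  t * PV_t at t = 0.5000: 1.083815
  t * PV_t at t = 1.0000: 2.088276
  t * PV_t at t = 1.5000: 3.017739
  t * PV_t at t = 2.0000: 3.876351
  t * PV_t at t = 2.5000: 4.668053
  t * PV_t at t = 3.0000: 5.396593
  t * PV_t at t = 3.5000: 6.065535
  t * PV_t at t = 4.0000: 6.678266
  t * PV_t at t = 4.5000: 7.238005
  t * PV_t at t = 5.0000: 352.094942
Macaulay duration D = 392.207573 / 87.302003 = 4.492538
Modified duration = D / (1 + y/m) = 4.492538 / (1 + 0.038000) = 4.328071


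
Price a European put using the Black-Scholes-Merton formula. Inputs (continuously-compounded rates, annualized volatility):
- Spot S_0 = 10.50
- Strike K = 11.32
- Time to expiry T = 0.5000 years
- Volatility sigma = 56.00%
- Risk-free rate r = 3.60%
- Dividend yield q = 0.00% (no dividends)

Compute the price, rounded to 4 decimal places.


d1 = (ln(S/K) + (r - q + 0.5*sigma^2) * T) / (sigma * sqrt(T)) = 0.05354865
d2 = d1 - sigma * sqrt(T) = -0.34243115
exp(-rT) = 0.98216103; exp(-qT) = 1.00000000
P = K * exp(-rT) * N(-d2) - S_0 * exp(-qT) * N(-d1)
N(-d1) = 0.47864738; N(-d2) = 0.63398677
P = 11.3200 * 0.98216103 * 0.63398677 - 10.5000 * 1.00000000 * 0.47864738 = 2.0229

Answer: Price = 2.0229


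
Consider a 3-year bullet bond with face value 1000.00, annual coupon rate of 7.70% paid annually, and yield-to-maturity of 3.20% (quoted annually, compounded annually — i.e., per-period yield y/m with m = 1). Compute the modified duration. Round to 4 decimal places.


Coupon per period c = face * coupon_rate / m = 77.000000
Periods per year m = 1; per-period yield y/m = 0.032000
Number of cashflows N = 3
Cashflows (t years, CF_t, discount factor 1/(1+y/m)^(m*t), PV):
  t = 1.0000: CF_t = 77.000000, DF = 0.968992, PV = 74.612403
  t = 2.0000: CF_t = 77.000000, DF = 0.938946, PV = 72.298840
  t = 3.0000: CF_t = 1077.000000, DF = 0.909831, PV = 979.888389
Price P = sum_t PV_t = 1126.799632
First compute Macaulay numerator sum_t t * PV_t:
  t * PV_t at t = 1.0000: 74.612403
  t * PV_t at t = 2.0000: 144.597680
  t * PV_t at t = 3.0000: 2939.665166
Macaulay duration D = 3158.875249 / 1126.799632 = 2.803405
Modified duration = D / (1 + y/m) = 2.803405 / (1 + 0.032000) = 2.716477

Answer: Modified duration = 2.7165


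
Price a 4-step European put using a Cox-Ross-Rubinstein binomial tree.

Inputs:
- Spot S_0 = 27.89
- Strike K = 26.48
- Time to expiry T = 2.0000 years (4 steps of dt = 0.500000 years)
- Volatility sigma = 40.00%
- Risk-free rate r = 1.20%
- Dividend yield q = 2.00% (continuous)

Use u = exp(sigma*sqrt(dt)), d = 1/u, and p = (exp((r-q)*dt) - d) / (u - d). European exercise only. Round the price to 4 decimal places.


Answer: Price = V(0,0) = 5.2727

Derivation:
dt = T/N = 0.500000
u = exp(sigma*sqrt(dt)) = 1.326896; d = 1/u = 0.753638
p = (exp((r-q)*dt) - d) / (u - d) = 0.422793
Discount per step: exp(-r*dt) = 0.994018
Stock lattice S(k, i) with i counting down-moves:
  k=0: S(0,0) = 27.8900
  k=1: S(1,0) = 37.0071; S(1,1) = 21.0190
  k=2: S(2,0) = 49.1046; S(2,1) = 27.8900; S(2,2) = 15.8407
  k=3: S(3,0) = 65.1568; S(3,1) = 37.0071; S(3,2) = 21.0190; S(3,3) = 11.9382
  k=4: S(4,0) = 86.4563; S(4,1) = 49.1046; S(4,2) = 27.8900; S(4,3) = 15.8407; S(4,4) = 8.9971
Terminal payoffs V(N, i) = max(K - S_T, 0):
  V(4,0) = 0.000000; V(4,1) = 0.000000; V(4,2) = 0.000000; V(4,3) = 10.639297; V(4,4) = 17.482945
Backward induction: V(k, i) = exp(-r*dt) * [p * V(k+1, i) + (1-p) * V(k+1, i+1)].
  V(3,0) = exp(-r*dt) * [p*0.000000 + (1-p)*0.000000] = 0.000000
  V(3,1) = exp(-r*dt) * [p*0.000000 + (1-p)*0.000000] = 0.000000
  V(3,2) = exp(-r*dt) * [p*0.000000 + (1-p)*10.639297] = 6.104338
  V(3,3) = exp(-r*dt) * [p*10.639297 + (1-p)*17.482945] = 14.502222
  V(2,0) = exp(-r*dt) * [p*0.000000 + (1-p)*0.000000] = 0.000000
  V(2,1) = exp(-r*dt) * [p*0.000000 + (1-p)*6.104338] = 3.502387
  V(2,2) = exp(-r*dt) * [p*6.104338 + (1-p)*14.502222] = 10.886140
  V(1,0) = exp(-r*dt) * [p*0.000000 + (1-p)*3.502387] = 2.009508
  V(1,1) = exp(-r*dt) * [p*3.502387 + (1-p)*10.886140] = 7.717892
  V(0,0) = exp(-r*dt) * [p*2.009508 + (1-p)*7.717892] = 5.272695


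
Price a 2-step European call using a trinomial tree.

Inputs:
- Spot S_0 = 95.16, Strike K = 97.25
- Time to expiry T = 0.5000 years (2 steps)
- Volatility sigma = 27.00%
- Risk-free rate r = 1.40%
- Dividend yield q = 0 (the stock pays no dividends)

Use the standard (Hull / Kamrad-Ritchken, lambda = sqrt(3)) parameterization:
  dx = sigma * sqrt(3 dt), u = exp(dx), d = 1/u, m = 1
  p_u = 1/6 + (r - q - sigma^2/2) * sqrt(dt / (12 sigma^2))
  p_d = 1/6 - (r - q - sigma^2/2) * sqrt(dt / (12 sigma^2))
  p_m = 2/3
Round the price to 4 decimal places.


dt = T/N = 0.250000; dx = sigma*sqrt(3*dt) = 0.233827
u = exp(dx) = 1.263426; d = 1/u = 0.791499
p_u = 0.154665, p_m = 0.666667, p_d = 0.178668
Discount per step: exp(-r*dt) = 0.996506
Stock lattice S(k, j) with j the centered position index:
  k=0: S(0,+0) = 95.1600
  k=1: S(1,-1) = 75.3190; S(1,+0) = 95.1600; S(1,+1) = 120.2276
  k=2: S(2,-2) = 59.6149; S(2,-1) = 75.3190; S(2,+0) = 95.1600; S(2,+1) = 120.2276; S(2,+2) = 151.8986
Terminal payoffs V(N, j) = max(S_T - K, 0):
  V(2,-2) = 0.000000; V(2,-1) = 0.000000; V(2,+0) = 0.000000; V(2,+1) = 22.977592; V(2,+2) = 54.648632
Backward induction: V(k, j) = exp(-r*dt) * [p_u * V(k+1, j+1) + p_m * V(k+1, j) + p_d * V(k+1, j-1)]
  V(1,-1) = exp(-r*dt) * [p_u*0.000000 + p_m*0.000000 + p_d*0.000000] = 0.000000
  V(1,+0) = exp(-r*dt) * [p_u*22.977592 + p_m*0.000000 + p_d*0.000000] = 3.541419
  V(1,+1) = exp(-r*dt) * [p_u*54.648632 + p_m*22.977592 + p_d*0.000000] = 23.687588
  V(0,+0) = exp(-r*dt) * [p_u*23.687588 + p_m*3.541419 + p_d*0.000000] = 6.003544

Answer: Price = V(0,0) = 6.0035


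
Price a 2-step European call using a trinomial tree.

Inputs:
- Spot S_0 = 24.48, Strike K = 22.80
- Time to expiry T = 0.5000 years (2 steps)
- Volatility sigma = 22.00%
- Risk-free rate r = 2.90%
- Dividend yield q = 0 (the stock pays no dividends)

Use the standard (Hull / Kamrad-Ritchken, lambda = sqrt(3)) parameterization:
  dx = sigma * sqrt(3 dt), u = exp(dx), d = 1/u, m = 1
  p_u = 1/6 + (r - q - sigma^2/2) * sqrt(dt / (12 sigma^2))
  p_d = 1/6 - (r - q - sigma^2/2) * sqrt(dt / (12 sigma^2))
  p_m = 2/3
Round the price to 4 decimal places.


Answer: Price = V(0,0) = 2.7199

Derivation:
dt = T/N = 0.250000; dx = sigma*sqrt(3*dt) = 0.190526
u = exp(dx) = 1.209885; d = 1/u = 0.826525
p_u = 0.169816, p_m = 0.666667, p_d = 0.163517
Discount per step: exp(-r*dt) = 0.992776
Stock lattice S(k, j) with j the centered position index:
  k=0: S(0,+0) = 24.4800
  k=1: S(1,-1) = 20.2333; S(1,+0) = 24.4800; S(1,+1) = 29.6180
  k=2: S(2,-2) = 16.7233; S(2,-1) = 20.2333; S(2,+0) = 24.4800; S(2,+1) = 29.6180; S(2,+2) = 35.8344
Terminal payoffs V(N, j) = max(S_T - K, 0):
  V(2,-2) = 0.000000; V(2,-1) = 0.000000; V(2,+0) = 1.680000; V(2,+1) = 6.817993; V(2,+2) = 13.034375
Backward induction: V(k, j) = exp(-r*dt) * [p_u * V(k+1, j+1) + p_m * V(k+1, j) + p_d * V(k+1, j-1)]
  V(1,-1) = exp(-r*dt) * [p_u*1.680000 + p_m*0.000000 + p_d*0.000000] = 0.283230
  V(1,+0) = exp(-r*dt) * [p_u*6.817993 + p_m*1.680000 + p_d*0.000000] = 2.261349
  V(1,+1) = exp(-r*dt) * [p_u*13.034375 + p_m*6.817993 + p_d*1.680000] = 6.982673
  V(0,+0) = exp(-r*dt) * [p_u*6.982673 + p_m*2.261349 + p_d*0.283230] = 2.719857


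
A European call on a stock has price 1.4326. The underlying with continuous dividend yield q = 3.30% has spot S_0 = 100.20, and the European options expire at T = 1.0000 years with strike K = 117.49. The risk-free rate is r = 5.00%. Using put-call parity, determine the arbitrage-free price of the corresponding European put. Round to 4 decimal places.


Put-call parity: C - P = S_0 * exp(-qT) - K * exp(-rT).
S_0 * exp(-qT) = 100.2000 * 0.96753856 = 96.94736367
K * exp(-rT) = 117.4900 * 0.95122942 = 111.75994508
P = C - S*exp(-qT) + K*exp(-rT)
P = 1.4326 - 96.94736367 + 111.75994508 = 16.2452

Answer: Put price = 16.2452


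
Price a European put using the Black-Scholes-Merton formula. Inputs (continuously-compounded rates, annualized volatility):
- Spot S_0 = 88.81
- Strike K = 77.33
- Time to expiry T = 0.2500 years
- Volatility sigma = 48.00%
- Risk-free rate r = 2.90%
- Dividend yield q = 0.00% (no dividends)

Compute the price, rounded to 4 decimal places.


Answer: Price = 3.2922

Derivation:
d1 = (ln(S/K) + (r - q + 0.5*sigma^2) * T) / (sigma * sqrt(T)) = 0.72694699
d2 = d1 - sigma * sqrt(T) = 0.48694699
exp(-rT) = 0.99277622; exp(-qT) = 1.00000000
P = K * exp(-rT) * N(-d2) - S_0 * exp(-qT) * N(-d1)
N(-d1) = 0.23362921; N(-d2) = 0.31314795
P = 77.3300 * 0.99277622 * 0.31314795 - 88.8100 * 1.00000000 * 0.23362921 = 3.2922


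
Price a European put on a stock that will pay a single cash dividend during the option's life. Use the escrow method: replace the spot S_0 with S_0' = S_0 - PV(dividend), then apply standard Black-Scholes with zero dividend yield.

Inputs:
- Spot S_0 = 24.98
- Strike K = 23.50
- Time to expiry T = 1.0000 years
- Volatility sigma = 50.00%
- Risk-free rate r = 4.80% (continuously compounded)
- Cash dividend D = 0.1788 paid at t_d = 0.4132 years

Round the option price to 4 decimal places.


PV(D) = D * exp(-r * t_d) = 0.1788 * 0.98036179 = 0.17528869
S_0' = S_0 - PV(D) = 24.9800 - 0.17528869 = 24.80471131
d1 = (ln(S_0'/K) + (r + sigma^2/2)*T) / (sigma*sqrt(T)) = 0.45406637
d2 = d1 - sigma*sqrt(T) = -0.04593363
exp(-rT) = 0.95313379
N(-d1) = 0.32489053; N(-d2) = 0.51831842
P = K * exp(-rT) * N(-d2) - S_0' * N(-d1) = 23.5000 * 0.95313379 * 0.51831842 - 24.80471131 * 0.32489053 = 3.5508

Answer: Price = 3.5508


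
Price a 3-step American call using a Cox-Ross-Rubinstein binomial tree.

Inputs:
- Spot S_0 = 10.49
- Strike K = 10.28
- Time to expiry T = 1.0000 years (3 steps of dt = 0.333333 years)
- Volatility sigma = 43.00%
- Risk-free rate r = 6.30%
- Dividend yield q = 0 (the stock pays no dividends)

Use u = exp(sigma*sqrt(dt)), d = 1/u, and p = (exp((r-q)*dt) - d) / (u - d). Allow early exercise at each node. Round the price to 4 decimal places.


dt = T/N = 0.333333
u = exp(sigma*sqrt(dt)) = 1.281794; d = 1/u = 0.780157
p = (exp((r-q)*dt) - d) / (u - d) = 0.480557
Discount per step: exp(-r*dt) = 0.979219
Stock lattice S(k, i) with i counting down-moves:
  k=0: S(0,0) = 10.4900
  k=1: S(1,0) = 13.4460; S(1,1) = 8.1838
  k=2: S(2,0) = 17.2350; S(2,1) = 10.4900; S(2,2) = 6.3847
  k=3: S(3,0) = 22.0918; S(3,1) = 13.4460; S(3,2) = 8.1838; S(3,3) = 4.9810
Terminal payoffs V(N, i) = max(S_T - K, 0):
  V(3,0) = 11.811751; V(3,1) = 3.166018; V(3,2) = 0.000000; V(3,3) = 0.000000
Backward induction: V(k, i) = exp(-r*dt) * [p * V(k+1, i) + (1-p) * V(k+1, i+1)]; then take max(V_cont, immediate exercise) for American.
  V(2,0) = exp(-r*dt) * [p*11.811751 + (1-p)*3.166018] = 7.168654; exercise = 6.955025; V(2,0) = max -> 7.168654
  V(2,1) = exp(-r*dt) * [p*3.166018 + (1-p)*0.000000] = 1.489836; exercise = 0.210000; V(2,1) = max -> 1.489836
  V(2,2) = exp(-r*dt) * [p*0.000000 + (1-p)*0.000000] = 0.000000; exercise = 0.000000; V(2,2) = max -> 0.000000
  V(1,0) = exp(-r*dt) * [p*7.168654 + (1-p)*1.489836] = 4.131161; exercise = 3.166018; V(1,0) = max -> 4.131161
  V(1,1) = exp(-r*dt) * [p*1.489836 + (1-p)*0.000000] = 0.701073; exercise = 0.000000; V(1,1) = max -> 0.701073
  V(0,0) = exp(-r*dt) * [p*4.131161 + (1-p)*0.701073] = 2.300603; exercise = 0.210000; V(0,0) = max -> 2.300603

Answer: Price = V(0,0) = 2.3006


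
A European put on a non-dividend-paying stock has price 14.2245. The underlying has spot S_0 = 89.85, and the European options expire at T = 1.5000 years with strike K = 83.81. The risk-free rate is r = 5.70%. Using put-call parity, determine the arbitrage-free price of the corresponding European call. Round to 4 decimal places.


Put-call parity: C - P = S_0 * exp(-qT) - K * exp(-rT).
S_0 * exp(-qT) = 89.8500 * 1.00000000 = 89.85000000
K * exp(-rT) = 83.8100 * 0.91805314 = 76.94203392
C = P + S*exp(-qT) - K*exp(-rT)
C = 14.2245 + 89.85000000 - 76.94203392 = 27.1325

Answer: Call price = 27.1325


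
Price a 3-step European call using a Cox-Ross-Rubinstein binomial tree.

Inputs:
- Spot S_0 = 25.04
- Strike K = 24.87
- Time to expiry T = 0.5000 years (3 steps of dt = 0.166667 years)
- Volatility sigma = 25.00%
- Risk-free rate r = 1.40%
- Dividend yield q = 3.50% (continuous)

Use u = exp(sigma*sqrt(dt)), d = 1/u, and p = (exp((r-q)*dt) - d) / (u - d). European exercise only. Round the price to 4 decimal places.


Answer: Price = V(0,0) = 1.8361

Derivation:
dt = T/N = 0.166667
u = exp(sigma*sqrt(dt)) = 1.107452; d = 1/u = 0.902974
p = (exp((r-q)*dt) - d) / (u - d) = 0.457420
Discount per step: exp(-r*dt) = 0.997669
Stock lattice S(k, i) with i counting down-moves:
  k=0: S(0,0) = 25.0400
  k=1: S(1,0) = 27.7306; S(1,1) = 22.6105
  k=2: S(2,0) = 30.7103; S(2,1) = 25.0400; S(2,2) = 20.4166
  k=3: S(3,0) = 34.0102; S(3,1) = 27.7306; S(3,2) = 22.6105; S(3,3) = 18.4357
Terminal payoffs V(N, i) = max(S_T - K, 0):
  V(3,0) = 9.140210; V(3,1) = 2.860603; V(3,2) = 0.000000; V(3,3) = 0.000000
Backward induction: V(k, i) = exp(-r*dt) * [p * V(k+1, i) + (1-p) * V(k+1, i+1)].
  V(2,0) = exp(-r*dt) * [p*9.140210 + (1-p)*2.860603] = 5.719658
  V(2,1) = exp(-r*dt) * [p*2.860603 + (1-p)*0.000000] = 1.305447
  V(2,2) = exp(-r*dt) * [p*0.000000 + (1-p)*0.000000] = 0.000000
  V(1,0) = exp(-r*dt) * [p*5.719658 + (1-p)*1.305447] = 3.316847
  V(1,1) = exp(-r*dt) * [p*1.305447 + (1-p)*0.000000] = 0.595746
  V(0,0) = exp(-r*dt) * [p*3.316847 + (1-p)*0.595746] = 1.836142


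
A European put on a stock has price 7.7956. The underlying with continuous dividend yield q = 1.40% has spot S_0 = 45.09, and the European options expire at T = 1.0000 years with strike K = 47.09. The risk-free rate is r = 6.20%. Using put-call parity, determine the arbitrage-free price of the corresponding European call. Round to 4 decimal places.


Answer: Call price = 7.9997

Derivation:
Put-call parity: C - P = S_0 * exp(-qT) - K * exp(-rT).
S_0 * exp(-qT) = 45.0900 * 0.98609754 = 44.46313827
K * exp(-rT) = 47.0900 * 0.93988289 = 44.25908514
C = P + S*exp(-qT) - K*exp(-rT)
C = 7.7956 + 44.46313827 - 44.25908514 = 7.9997


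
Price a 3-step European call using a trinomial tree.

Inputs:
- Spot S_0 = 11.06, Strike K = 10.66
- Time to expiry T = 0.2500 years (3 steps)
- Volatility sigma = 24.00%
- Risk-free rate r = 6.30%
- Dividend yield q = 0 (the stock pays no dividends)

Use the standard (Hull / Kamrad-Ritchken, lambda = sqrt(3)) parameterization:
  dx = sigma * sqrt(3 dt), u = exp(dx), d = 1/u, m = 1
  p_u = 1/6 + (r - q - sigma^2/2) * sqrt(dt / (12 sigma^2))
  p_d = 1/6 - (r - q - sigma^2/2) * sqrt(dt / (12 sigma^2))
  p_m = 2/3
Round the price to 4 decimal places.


Answer: Price = V(0,0) = 0.8532

Derivation:
dt = T/N = 0.083333; dx = sigma*sqrt(3*dt) = 0.120000
u = exp(dx) = 1.127497; d = 1/u = 0.886920
p_u = 0.178542, p_m = 0.666667, p_d = 0.154792
Discount per step: exp(-r*dt) = 0.994764
Stock lattice S(k, j) with j the centered position index:
  k=0: S(0,+0) = 11.0600
  k=1: S(1,-1) = 9.8093; S(1,+0) = 11.0600; S(1,+1) = 12.4701
  k=2: S(2,-2) = 8.7001; S(2,-1) = 9.8093; S(2,+0) = 11.0600; S(2,+1) = 12.4701; S(2,+2) = 14.0600
  k=3: S(3,-3) = 7.7163; S(3,-2) = 8.7001; S(3,-1) = 9.8093; S(3,+0) = 11.0600; S(3,+1) = 12.4701; S(3,+2) = 14.0600; S(3,+3) = 15.8526
Terminal payoffs V(N, j) = max(S_T - K, 0):
  V(3,-3) = 0.000000; V(3,-2) = 0.000000; V(3,-1) = 0.000000; V(3,+0) = 0.400000; V(3,+1) = 1.810115; V(3,+2) = 3.400016; V(3,+3) = 5.192623
Backward induction: V(k, j) = exp(-r*dt) * [p_u * V(k+1, j+1) + p_m * V(k+1, j) + p_d * V(k+1, j-1)]
  V(2,-2) = exp(-r*dt) * [p_u*0.000000 + p_m*0.000000 + p_d*0.000000] = 0.000000
  V(2,-1) = exp(-r*dt) * [p_u*0.400000 + p_m*0.000000 + p_d*0.000000] = 0.071043
  V(2,+0) = exp(-r*dt) * [p_u*1.810115 + p_m*0.400000 + p_d*0.000000] = 0.586759
  V(2,+1) = exp(-r*dt) * [p_u*3.400016 + p_m*1.810115 + p_d*0.400000] = 1.865883
  V(2,+2) = exp(-r*dt) * [p_u*5.192623 + p_m*3.400016 + p_d*1.810115] = 3.455777
  V(1,-1) = exp(-r*dt) * [p_u*0.586759 + p_m*0.071043 + p_d*0.000000] = 0.151326
  V(1,+0) = exp(-r*dt) * [p_u*1.865883 + p_m*0.586759 + p_d*0.071043] = 0.731457
  V(1,+1) = exp(-r*dt) * [p_u*3.455777 + p_m*1.865883 + p_d*0.586759] = 1.941528
  V(0,+0) = exp(-r*dt) * [p_u*1.941528 + p_m*0.731457 + p_d*0.151326] = 0.853215


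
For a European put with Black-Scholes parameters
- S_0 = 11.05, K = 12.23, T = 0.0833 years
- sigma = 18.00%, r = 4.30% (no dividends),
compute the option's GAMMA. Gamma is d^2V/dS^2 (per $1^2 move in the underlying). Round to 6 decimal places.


d1 = -1.8580954850; d2 = -1.9100466159
phi(d1) = 0.0709912997; exp(-qT) = 1.0000000000; exp(-rT) = 0.9964245074
Gamma = exp(-qT) * phi(d1) / (S * sigma * sqrt(T)) = 1.0000000000 * 0.0709912997 / (11.0500 * 0.1800 * 0.2886173938) = 0.123665

Answer: Gamma = 0.123665


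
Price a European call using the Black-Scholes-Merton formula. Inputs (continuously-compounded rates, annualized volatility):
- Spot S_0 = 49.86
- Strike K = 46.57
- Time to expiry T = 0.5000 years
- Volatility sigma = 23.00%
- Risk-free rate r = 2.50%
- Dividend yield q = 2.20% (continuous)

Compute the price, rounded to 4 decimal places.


Answer: Price = 5.0290

Derivation:
d1 = (ln(S/K) + (r - q + 0.5*sigma^2) * T) / (sigma * sqrt(T)) = 0.51026990
d2 = d1 - sigma * sqrt(T) = 0.34763534
exp(-rT) = 0.98757780; exp(-qT) = 0.98906028
C = S_0 * exp(-qT) * N(d1) - K * exp(-rT) * N(d2)
N(d1) = 0.69506881; N(d2) = 0.63594297
C = 49.8600 * 0.98906028 * 0.69506881 - 46.5700 * 0.98757780 * 0.63594297 = 5.0290


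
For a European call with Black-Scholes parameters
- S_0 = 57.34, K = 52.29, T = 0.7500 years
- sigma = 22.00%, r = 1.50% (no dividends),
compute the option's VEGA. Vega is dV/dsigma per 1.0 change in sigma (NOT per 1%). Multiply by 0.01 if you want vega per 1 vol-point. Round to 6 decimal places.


Answer: Vega = 16.160495

Derivation:
d1 = 0.6381993778; d2 = 0.4476737890
phi(d1) = 0.3254365536; exp(-qT) = 1.0000000000; exp(-rT) = 0.9888130446
Vega = S * exp(-qT) * phi(d1) * sqrt(T) = 57.3400 * 1.0000000000 * 0.3254365536 * 0.8660254038 = 16.160495


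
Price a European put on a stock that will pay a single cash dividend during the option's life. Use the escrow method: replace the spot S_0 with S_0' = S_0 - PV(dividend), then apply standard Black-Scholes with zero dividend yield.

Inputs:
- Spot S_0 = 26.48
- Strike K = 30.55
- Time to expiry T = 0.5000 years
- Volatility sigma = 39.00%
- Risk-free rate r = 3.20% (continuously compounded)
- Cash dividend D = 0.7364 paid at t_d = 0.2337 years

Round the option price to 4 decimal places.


Answer: Price = 5.6853

Derivation:
PV(D) = D * exp(-r * t_d) = 0.7364 * 0.99254949 = 0.73091345
S_0' = S_0 - PV(D) = 26.4800 - 0.73091345 = 25.74908655
d1 = (ln(S_0'/K) + (r + sigma^2/2)*T) / (sigma*sqrt(T)) = -0.42404843
d2 = d1 - sigma*sqrt(T) = -0.69982007
exp(-rT) = 0.98412732
N(-d1) = 0.66423475; N(-d2) = 0.75798016
P = K * exp(-rT) * N(-d2) - S_0' * N(-d1) = 30.5500 * 0.98412732 * 0.75798016 - 25.74908655 * 0.66423475 = 5.6853


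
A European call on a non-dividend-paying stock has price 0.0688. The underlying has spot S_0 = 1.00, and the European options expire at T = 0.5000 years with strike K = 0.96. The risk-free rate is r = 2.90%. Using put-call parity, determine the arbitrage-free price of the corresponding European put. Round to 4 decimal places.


Answer: Put price = 0.0150

Derivation:
Put-call parity: C - P = S_0 * exp(-qT) - K * exp(-rT).
S_0 * exp(-qT) = 1.0000 * 1.00000000 = 1.00000000
K * exp(-rT) = 0.9600 * 0.98560462 = 0.94618043
P = C - S*exp(-qT) + K*exp(-rT)
P = 0.0688 - 1.00000000 + 0.94618043 = 0.0150


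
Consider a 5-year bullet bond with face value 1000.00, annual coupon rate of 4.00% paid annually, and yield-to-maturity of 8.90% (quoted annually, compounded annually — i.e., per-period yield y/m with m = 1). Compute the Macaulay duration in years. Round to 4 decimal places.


Answer: Macaulay duration = 4.5815 years

Derivation:
Coupon per period c = face * coupon_rate / m = 40.000000
Periods per year m = 1; per-period yield y/m = 0.089000
Number of cashflows N = 5
Cashflows (t years, CF_t, discount factor 1/(1+y/m)^(m*t), PV):
  t = 1.0000: CF_t = 40.000000, DF = 0.918274, PV = 36.730946
  t = 2.0000: CF_t = 40.000000, DF = 0.843226, PV = 33.729060
  t = 3.0000: CF_t = 40.000000, DF = 0.774313, PV = 30.972506
  t = 4.0000: CF_t = 40.000000, DF = 0.711031, PV = 28.441236
  t = 5.0000: CF_t = 1040.000000, DF = 0.652921, PV = 679.037784
Price P = sum_t PV_t = 808.911532
Macaulay numerator sum_t t * PV_t:
  t * PV_t at t = 1.0000: 36.730946
  t * PV_t at t = 2.0000: 67.458119
  t * PV_t at t = 3.0000: 92.917519
  t * PV_t at t = 4.0000: 113.764946
  t * PV_t at t = 5.0000: 3395.188919
Macaulay duration D = (sum_t t * PV_t) / P = 3706.060449 / 808.911532 = 4.581540


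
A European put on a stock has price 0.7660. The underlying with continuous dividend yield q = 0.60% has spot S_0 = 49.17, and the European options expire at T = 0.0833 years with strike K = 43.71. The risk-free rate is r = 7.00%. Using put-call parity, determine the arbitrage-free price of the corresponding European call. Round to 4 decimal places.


Answer: Call price = 6.4556

Derivation:
Put-call parity: C - P = S_0 * exp(-qT) - K * exp(-rT).
S_0 * exp(-qT) = 49.1700 * 0.99950032 = 49.14543097
K * exp(-rT) = 43.7100 * 0.99418597 = 43.45586863
C = P + S*exp(-qT) - K*exp(-rT)
C = 0.7660 + 49.14543097 - 43.45586863 = 6.4556


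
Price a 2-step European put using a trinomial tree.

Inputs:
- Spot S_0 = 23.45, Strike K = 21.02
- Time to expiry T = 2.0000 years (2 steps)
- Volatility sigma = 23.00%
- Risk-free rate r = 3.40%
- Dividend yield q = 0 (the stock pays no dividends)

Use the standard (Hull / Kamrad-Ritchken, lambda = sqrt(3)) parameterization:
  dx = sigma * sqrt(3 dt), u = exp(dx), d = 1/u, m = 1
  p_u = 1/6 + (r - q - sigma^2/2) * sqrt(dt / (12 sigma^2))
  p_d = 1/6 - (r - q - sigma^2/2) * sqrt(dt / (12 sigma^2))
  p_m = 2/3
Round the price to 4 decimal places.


Answer: Price = V(0,0) = 1.2742

Derivation:
dt = T/N = 1.000000; dx = sigma*sqrt(3*dt) = 0.398372
u = exp(dx) = 1.489398; d = 1/u = 0.671412
p_u = 0.176143, p_m = 0.666667, p_d = 0.157191
Discount per step: exp(-r*dt) = 0.966572
Stock lattice S(k, j) with j the centered position index:
  k=0: S(0,+0) = 23.4500
  k=1: S(1,-1) = 15.7446; S(1,+0) = 23.4500; S(1,+1) = 34.9264
  k=2: S(2,-2) = 10.5711; S(2,-1) = 15.7446; S(2,+0) = 23.4500; S(2,+1) = 34.9264; S(2,+2) = 52.0193
Terminal payoffs V(N, j) = max(K - S_T, 0):
  V(2,-2) = 10.448866; V(2,-1) = 5.275379; V(2,+0) = 0.000000; V(2,+1) = 0.000000; V(2,+2) = 0.000000
Backward induction: V(k, j) = exp(-r*dt) * [p_u * V(k+1, j+1) + p_m * V(k+1, j) + p_d * V(k+1, j-1)]
  V(1,-1) = exp(-r*dt) * [p_u*0.000000 + p_m*5.275379 + p_d*10.448866] = 4.986912
  V(1,+0) = exp(-r*dt) * [p_u*0.000000 + p_m*0.000000 + p_d*5.275379] = 0.801520
  V(1,+1) = exp(-r*dt) * [p_u*0.000000 + p_m*0.000000 + p_d*0.000000] = 0.000000
  V(0,+0) = exp(-r*dt) * [p_u*0.000000 + p_m*0.801520 + p_d*4.986912] = 1.274175


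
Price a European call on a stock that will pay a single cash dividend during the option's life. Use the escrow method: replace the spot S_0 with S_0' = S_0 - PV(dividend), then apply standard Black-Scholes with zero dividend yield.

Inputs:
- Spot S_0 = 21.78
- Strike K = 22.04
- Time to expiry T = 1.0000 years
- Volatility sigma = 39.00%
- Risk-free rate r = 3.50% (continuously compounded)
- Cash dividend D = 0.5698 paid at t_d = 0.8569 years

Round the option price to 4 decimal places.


PV(D) = D * exp(-r * t_d) = 0.5698 * 0.97045378 = 0.55296457
S_0' = S_0 - PV(D) = 21.7800 - 0.55296457 = 21.22703543
d1 = (ln(S_0'/K) + (r + sigma^2/2)*T) / (sigma*sqrt(T)) = 0.18837600
d2 = d1 - sigma*sqrt(T) = -0.20162400
exp(-rT) = 0.96560542
N(d1) = 0.57470905; N(d2) = 0.42010534
C = S_0' * N(d1) - K * exp(-rT) * N(d2) = 21.22703543 * 0.57470905 - 22.0400 * 0.96560542 * 0.42010534 = 3.2587

Answer: Price = 3.2587


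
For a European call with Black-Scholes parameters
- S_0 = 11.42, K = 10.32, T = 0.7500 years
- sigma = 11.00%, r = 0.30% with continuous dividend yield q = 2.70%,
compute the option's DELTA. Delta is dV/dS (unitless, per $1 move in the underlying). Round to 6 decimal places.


d1 = 0.9218703347; d2 = 0.8266075403
phi(d1) = 0.2608366342; exp(-qT) = 0.9799536543; exp(-rT) = 0.9977525294
N(d1) = 0.8217018927
Delta = exp(-qT) * N(d1) = 0.9799536543 * 0.8217018927 = 0.805230

Answer: Delta = 0.805230


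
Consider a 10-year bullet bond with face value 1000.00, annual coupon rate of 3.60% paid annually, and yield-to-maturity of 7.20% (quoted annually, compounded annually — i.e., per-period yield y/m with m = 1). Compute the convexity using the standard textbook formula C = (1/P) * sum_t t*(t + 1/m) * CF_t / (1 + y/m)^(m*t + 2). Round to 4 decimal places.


Answer: Convexity = 74.5728

Derivation:
Coupon per period c = face * coupon_rate / m = 36.000000
Periods per year m = 1; per-period yield y/m = 0.072000
Number of cashflows N = 10
Cashflows (t years, CF_t, discount factor 1/(1+y/m)^(m*t), PV):
  t = 1.0000: CF_t = 36.000000, DF = 0.932836, PV = 33.582090
  t = 2.0000: CF_t = 36.000000, DF = 0.870183, PV = 31.326576
  t = 3.0000: CF_t = 36.000000, DF = 0.811738, PV = 29.222552
  t = 4.0000: CF_t = 36.000000, DF = 0.757218, PV = 27.259844
  t = 5.0000: CF_t = 36.000000, DF = 0.706360, PV = 25.428959
  t = 6.0000: CF_t = 36.000000, DF = 0.658918, PV = 23.721043
  t = 7.0000: CF_t = 36.000000, DF = 0.614662, PV = 22.127839
  t = 8.0000: CF_t = 36.000000, DF = 0.573379, PV = 20.641641
  t = 9.0000: CF_t = 36.000000, DF = 0.534868, PV = 19.255262
  t = 10.0000: CF_t = 1036.000000, DF = 0.498944, PV = 516.906391
Price P = sum_t PV_t = 749.472196
Convexity numerator sum_t t*(t + 1/m) * CF_t / (1+y/m)^(m*t + 2):
  t = 1.0000: term = 58.445105
  t = 2.0000: term = 163.559061
  t = 3.0000: term = 305.147503
  t = 4.0000: term = 474.420869
  t = 5.0000: term = 663.835171
  t = 6.0000: term = 866.948917
  t = 7.0000: term = 1078.294673
  t = 8.0000: term = 1293.263866
  t = 9.0000: term = 1508.003576
  t = 10.0000: term = 49478.328115
Convexity = (1/P) * sum = 55890.246854 / 749.472196 = 74.572809


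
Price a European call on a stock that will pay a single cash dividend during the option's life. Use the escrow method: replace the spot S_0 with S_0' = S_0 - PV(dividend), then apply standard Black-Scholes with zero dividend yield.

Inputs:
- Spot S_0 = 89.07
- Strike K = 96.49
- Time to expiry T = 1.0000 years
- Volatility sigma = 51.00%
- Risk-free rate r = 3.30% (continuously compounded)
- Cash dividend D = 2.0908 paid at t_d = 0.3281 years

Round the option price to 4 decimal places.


Answer: Price = 15.1425

Derivation:
PV(D) = D * exp(-r * t_d) = 2.0908 * 0.98923110 = 2.06828439
S_0' = S_0 - PV(D) = 89.0700 - 2.06828439 = 87.00171561
d1 = (ln(S_0'/K) + (r + sigma^2/2)*T) / (sigma*sqrt(T)) = 0.11674208
d2 = d1 - sigma*sqrt(T) = -0.39325792
exp(-rT) = 0.96753856
N(d1) = 0.54646778; N(d2) = 0.34706450
C = S_0' * N(d1) - K * exp(-rT) * N(d2) = 87.00171561 * 0.54646778 - 96.4900 * 0.96753856 * 0.34706450 = 15.1425


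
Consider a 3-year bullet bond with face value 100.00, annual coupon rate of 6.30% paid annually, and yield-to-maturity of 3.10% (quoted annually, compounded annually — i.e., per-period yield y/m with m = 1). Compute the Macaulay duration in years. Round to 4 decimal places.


Answer: Macaulay duration = 2.8336 years

Derivation:
Coupon per period c = face * coupon_rate / m = 6.300000
Periods per year m = 1; per-period yield y/m = 0.031000
Number of cashflows N = 3
Cashflows (t years, CF_t, discount factor 1/(1+y/m)^(m*t), PV):
  t = 1.0000: CF_t = 6.300000, DF = 0.969932, PV = 6.110572
  t = 2.0000: CF_t = 6.300000, DF = 0.940768, PV = 5.926840
  t = 3.0000: CF_t = 106.300000, DF = 0.912481, PV = 96.996769
Price P = sum_t PV_t = 109.034182
Macaulay numerator sum_t t * PV_t:
  t * PV_t at t = 1.0000: 6.110572
  t * PV_t at t = 2.0000: 11.853680
  t * PV_t at t = 3.0000: 290.990307
Macaulay duration D = (sum_t t * PV_t) / P = 308.954560 / 109.034182 = 2.833557


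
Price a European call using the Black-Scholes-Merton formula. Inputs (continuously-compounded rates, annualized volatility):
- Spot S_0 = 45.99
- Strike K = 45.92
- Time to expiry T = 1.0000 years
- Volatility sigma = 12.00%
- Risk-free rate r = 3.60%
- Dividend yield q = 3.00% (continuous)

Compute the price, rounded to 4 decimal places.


d1 = (ln(S/K) + (r - q + 0.5*sigma^2) * T) / (sigma * sqrt(T)) = 0.12269358
d2 = d1 - sigma * sqrt(T) = 0.00269358
exp(-rT) = 0.96464029; exp(-qT) = 0.97044553
C = S_0 * exp(-qT) * N(d1) - K * exp(-rT) * N(d2)
N(d1) = 0.54882513; N(d2) = 0.50107458
C = 45.9900 * 0.97044553 * 0.54882513 - 45.9200 * 0.96464029 * 0.50107458 = 2.2988

Answer: Price = 2.2988


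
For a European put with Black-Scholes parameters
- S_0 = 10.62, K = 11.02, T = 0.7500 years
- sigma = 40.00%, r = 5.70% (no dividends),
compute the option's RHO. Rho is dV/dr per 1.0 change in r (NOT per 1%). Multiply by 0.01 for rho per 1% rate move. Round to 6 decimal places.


d1 = 0.1898824555; d2 = -0.1565277060
phi(d1) = 0.3918147190; exp(-qT) = 1.0000000000; exp(-rT) = 0.9581508979
N(-d2) = 0.5621914589
Rho = -K*T*exp(-rT)*N(-d2) = -11.0200 * 0.7500 * 0.9581508979 * 0.5621914589 = -4.452060

Answer: Rho = -4.452060


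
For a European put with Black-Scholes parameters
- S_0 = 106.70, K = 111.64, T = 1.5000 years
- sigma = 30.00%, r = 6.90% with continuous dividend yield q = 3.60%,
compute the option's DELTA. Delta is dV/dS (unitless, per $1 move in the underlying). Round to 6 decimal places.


d1 = 0.1952563110; d2 = -0.1721671504
phi(d1) = 0.3914094631; exp(-qT) = 0.9474321065; exp(-rT) = 0.9016760227
N(-d1) = 0.4225961488
Delta = -exp(-qT) * N(-d1) = -0.9474321065 * 0.4225961488 = -0.400381

Answer: Delta = -0.400381


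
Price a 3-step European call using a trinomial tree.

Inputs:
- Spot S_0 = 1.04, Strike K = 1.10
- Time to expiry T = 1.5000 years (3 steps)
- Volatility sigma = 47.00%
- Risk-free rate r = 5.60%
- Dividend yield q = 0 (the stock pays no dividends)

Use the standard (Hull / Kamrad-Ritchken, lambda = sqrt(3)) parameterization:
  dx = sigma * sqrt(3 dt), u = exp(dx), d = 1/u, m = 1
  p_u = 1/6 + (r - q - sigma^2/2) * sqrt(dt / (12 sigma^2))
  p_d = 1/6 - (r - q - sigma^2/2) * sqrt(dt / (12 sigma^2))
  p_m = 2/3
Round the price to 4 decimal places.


dt = T/N = 0.500000; dx = sigma*sqrt(3*dt) = 0.575630
u = exp(dx) = 1.778251; d = 1/u = 0.562350
p_u = 0.143019, p_m = 0.666667, p_d = 0.190315
Discount per step: exp(-r*dt) = 0.972388
Stock lattice S(k, j) with j the centered position index:
  k=0: S(0,+0) = 1.0400
  k=1: S(1,-1) = 0.5848; S(1,+0) = 1.0400; S(1,+1) = 1.8494
  k=2: S(2,-2) = 0.3289; S(2,-1) = 0.5848; S(2,+0) = 1.0400; S(2,+1) = 1.8494; S(2,+2) = 3.2887
  k=3: S(3,-3) = 0.1850; S(3,-2) = 0.3289; S(3,-1) = 0.5848; S(3,+0) = 1.0400; S(3,+1) = 1.8494; S(3,+2) = 3.2887; S(3,+3) = 5.8481
Terminal payoffs V(N, j) = max(S_T - K, 0):
  V(3,-3) = 0.000000; V(3,-2) = 0.000000; V(3,-1) = 0.000000; V(3,+0) = 0.000000; V(3,+1) = 0.749381; V(3,+2) = 2.188662; V(3,+3) = 4.748066
Backward induction: V(k, j) = exp(-r*dt) * [p_u * V(k+1, j+1) + p_m * V(k+1, j) + p_d * V(k+1, j-1)]
  V(2,-2) = exp(-r*dt) * [p_u*0.000000 + p_m*0.000000 + p_d*0.000000] = 0.000000
  V(2,-1) = exp(-r*dt) * [p_u*0.000000 + p_m*0.000000 + p_d*0.000000] = 0.000000
  V(2,+0) = exp(-r*dt) * [p_u*0.749381 + p_m*0.000000 + p_d*0.000000] = 0.104216
  V(2,+1) = exp(-r*dt) * [p_u*2.188662 + p_m*0.749381 + p_d*0.000000] = 0.790169
  V(2,+2) = exp(-r*dt) * [p_u*4.748066 + p_m*2.188662 + p_d*0.749381] = 2.217812
  V(1,-1) = exp(-r*dt) * [p_u*0.104216 + p_m*0.000000 + p_d*0.000000] = 0.014493
  V(1,+0) = exp(-r*dt) * [p_u*0.790169 + p_m*0.104216 + p_d*0.000000] = 0.177448
  V(1,+1) = exp(-r*dt) * [p_u*2.217812 + p_m*0.790169 + p_d*0.104216] = 0.839951
  V(0,+0) = exp(-r*dt) * [p_u*0.839951 + p_m*0.177448 + p_d*0.014493] = 0.234526

Answer: Price = V(0,0) = 0.2345


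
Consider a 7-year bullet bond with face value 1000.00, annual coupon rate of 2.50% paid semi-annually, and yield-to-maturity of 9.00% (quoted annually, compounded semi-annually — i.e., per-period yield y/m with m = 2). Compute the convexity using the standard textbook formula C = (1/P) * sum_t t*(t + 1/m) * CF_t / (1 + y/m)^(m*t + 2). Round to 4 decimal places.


Answer: Convexity = 41.8911

Derivation:
Coupon per period c = face * coupon_rate / m = 12.500000
Periods per year m = 2; per-period yield y/m = 0.045000
Number of cashflows N = 14
Cashflows (t years, CF_t, discount factor 1/(1+y/m)^(m*t), PV):
  t = 0.5000: CF_t = 12.500000, DF = 0.956938, PV = 11.961722
  t = 1.0000: CF_t = 12.500000, DF = 0.915730, PV = 11.446624
  t = 1.5000: CF_t = 12.500000, DF = 0.876297, PV = 10.953708
  t = 2.0000: CF_t = 12.500000, DF = 0.838561, PV = 10.482017
  t = 2.5000: CF_t = 12.500000, DF = 0.802451, PV = 10.030638
  t = 3.0000: CF_t = 12.500000, DF = 0.767896, PV = 9.598697
  t = 3.5000: CF_t = 12.500000, DF = 0.734828, PV = 9.185356
  t = 4.0000: CF_t = 12.500000, DF = 0.703185, PV = 8.789814
  t = 4.5000: CF_t = 12.500000, DF = 0.672904, PV = 8.411305
  t = 5.0000: CF_t = 12.500000, DF = 0.643928, PV = 8.049096
  t = 5.5000: CF_t = 12.500000, DF = 0.616199, PV = 7.702484
  t = 6.0000: CF_t = 12.500000, DF = 0.589664, PV = 7.370798
  t = 6.5000: CF_t = 12.500000, DF = 0.564272, PV = 7.053396
  t = 7.0000: CF_t = 1012.500000, DF = 0.539973, PV = 546.722523
Price P = sum_t PV_t = 667.758178
Convexity numerator sum_t t*(t + 1/m) * CF_t / (1+y/m)^(m*t + 2):
  t = 0.5000: term = 5.476854
  t = 1.0000: term = 15.723025
  t = 1.5000: term = 30.091914
  t = 2.0000: term = 47.993484
  t = 2.5000: term = 68.890168
  t = 3.0000: term = 92.293048
  t = 3.5000: term = 117.758275
  t = 4.0000: term = 144.883728
  t = 4.5000: term = 173.305895
  t = 5.0000: term = 202.696954
  t = 5.5000: term = 232.762052
  t = 6.0000: term = 263.236770
  t = 6.5000: term = 293.884752
  t = 7.0000: term = 26284.134940
Convexity = (1/P) * sum = 27973.131858 / 667.758178 = 41.891111


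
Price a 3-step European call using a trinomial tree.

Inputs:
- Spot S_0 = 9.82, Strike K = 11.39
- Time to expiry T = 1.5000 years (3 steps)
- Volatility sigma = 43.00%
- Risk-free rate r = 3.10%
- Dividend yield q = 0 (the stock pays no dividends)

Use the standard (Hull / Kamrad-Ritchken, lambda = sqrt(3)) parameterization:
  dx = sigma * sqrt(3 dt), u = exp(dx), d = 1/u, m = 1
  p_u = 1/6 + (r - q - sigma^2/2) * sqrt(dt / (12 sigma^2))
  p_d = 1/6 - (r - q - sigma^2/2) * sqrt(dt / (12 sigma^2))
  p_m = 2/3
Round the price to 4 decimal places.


dt = T/N = 0.500000; dx = sigma*sqrt(3*dt) = 0.526640
u = exp(dx) = 1.693234; d = 1/u = 0.590586
p_u = 0.137496, p_m = 0.666667, p_d = 0.195837
Discount per step: exp(-r*dt) = 0.984620
Stock lattice S(k, j) with j the centered position index:
  k=0: S(0,+0) = 9.8200
  k=1: S(1,-1) = 5.7996; S(1,+0) = 9.8200; S(1,+1) = 16.6276
  k=2: S(2,-2) = 3.4251; S(2,-1) = 5.7996; S(2,+0) = 9.8200; S(2,+1) = 16.6276; S(2,+2) = 28.1543
  k=3: S(3,-3) = 2.0228; S(3,-2) = 3.4251; S(3,-1) = 5.7996; S(3,+0) = 9.8200; S(3,+1) = 16.6276; S(3,+2) = 28.1543; S(3,+3) = 47.6719
Terminal payoffs V(N, j) = max(S_T - K, 0):
  V(3,-3) = 0.000000; V(3,-2) = 0.000000; V(3,-1) = 0.000000; V(3,+0) = 0.000000; V(3,+1) = 5.237558; V(3,+2) = 16.764345; V(3,+3) = 36.281894
Backward induction: V(k, j) = exp(-r*dt) * [p_u * V(k+1, j+1) + p_m * V(k+1, j) + p_d * V(k+1, j-1)]
  V(2,-2) = exp(-r*dt) * [p_u*0.000000 + p_m*0.000000 + p_d*0.000000] = 0.000000
  V(2,-1) = exp(-r*dt) * [p_u*0.000000 + p_m*0.000000 + p_d*0.000000] = 0.000000
  V(2,+0) = exp(-r*dt) * [p_u*5.237558 + p_m*0.000000 + p_d*0.000000] = 0.709067
  V(2,+1) = exp(-r*dt) * [p_u*16.764345 + p_m*5.237558 + p_d*0.000000] = 5.707577
  V(2,+2) = exp(-r*dt) * [p_u*36.281894 + p_m*16.764345 + p_d*5.237558] = 16.926153
  V(1,-1) = exp(-r*dt) * [p_u*0.709067 + p_m*0.000000 + p_d*0.000000] = 0.095994
  V(1,+0) = exp(-r*dt) * [p_u*5.707577 + p_m*0.709067 + p_d*0.000000] = 1.238139
  V(1,+1) = exp(-r*dt) * [p_u*16.926153 + p_m*5.707577 + p_d*0.709067] = 6.174736
  V(0,+0) = exp(-r*dt) * [p_u*6.174736 + p_m*1.238139 + p_d*0.095994] = 1.667183

Answer: Price = V(0,0) = 1.6672
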